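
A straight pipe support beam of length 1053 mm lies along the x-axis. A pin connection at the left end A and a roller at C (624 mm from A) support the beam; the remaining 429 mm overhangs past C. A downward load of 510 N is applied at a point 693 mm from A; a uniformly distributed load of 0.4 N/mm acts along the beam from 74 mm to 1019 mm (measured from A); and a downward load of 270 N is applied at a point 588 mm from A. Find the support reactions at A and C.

A_x = 0, A_y = 6.130 N, C_y = 1152 N

Resultant of the distributed load: 0.4 × 945 = 378 N at 546.5 mm from A.
Moments about A: C_y·624 − 510·693 − (0.4·945)·546.5 − 270·588 = 0 → C_y = 718767/624 = 1151.87 ≈ 1152 N.
ΣF_y = 0: A_y + 1151.87 − 510 − 0.4·945 − 270 = 0 → A_y = 6.130 N.
ΣF_x = 0: no horizontal applied forces, so A_x = 0.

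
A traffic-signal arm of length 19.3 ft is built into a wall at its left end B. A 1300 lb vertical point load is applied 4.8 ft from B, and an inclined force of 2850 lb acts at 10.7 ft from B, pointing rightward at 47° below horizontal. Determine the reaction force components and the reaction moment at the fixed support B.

ΣF_x = 0: B_x + 2850·cos47° = 0 → B_x = -1944 lb.
ΣF_y = 0: B_y − 1300 − 2850·sin47° = 0 → B_y = 3384 lb.
ΣM about B: M_B − 1300·4.8 − 2850·sin47°·10.7 = 0 → M_B = 28540 lb·ft.

B_x = -1944 lb, B_y = 3384 lb, M_B = 28540 lb·ft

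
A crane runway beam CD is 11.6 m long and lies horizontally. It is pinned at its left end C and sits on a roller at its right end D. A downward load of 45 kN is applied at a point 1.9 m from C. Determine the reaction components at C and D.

C_x = 0, C_y = 37.63 kN, D_y = 7.371 kN

ΣM about C: D_y·11.6 − 45·1.9 = 0 → D_y = 85.5/11.6 = 7.37069 ≈ 7.371 kN.
ΣF_y = 0: C_y + 7.37069 − 45 = 0 → C_y = 37.63 kN.
ΣF_x = 0: no horizontal applied forces, so C_x = 0.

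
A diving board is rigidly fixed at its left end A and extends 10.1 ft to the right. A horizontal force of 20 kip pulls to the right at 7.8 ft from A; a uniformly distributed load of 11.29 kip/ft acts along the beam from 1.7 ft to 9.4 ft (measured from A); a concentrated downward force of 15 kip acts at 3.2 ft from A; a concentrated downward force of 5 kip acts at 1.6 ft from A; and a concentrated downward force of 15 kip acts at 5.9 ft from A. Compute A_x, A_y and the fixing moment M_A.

A_x = -20.00 kip, A_y = 121.9 kip, M_A = 627.0 kip·ft

Resultant of the distributed load: 11.29 × 7.7 = 86.933 kip at 5.55 ft from A.
ΣF_x = 0: A_x + 20 = 0 → A_x = -20.00 kip.
ΣF_y = 0: A_y − 11.29·7.7 − 15 − 5 − 15 = 0 → A_y = 121.9 kip.
ΣM about A: M_A − (11.29·7.7)·5.55 − 15·3.2 − 5·1.6 − 15·5.9 = 0 → M_A = 627.0 kip·ft.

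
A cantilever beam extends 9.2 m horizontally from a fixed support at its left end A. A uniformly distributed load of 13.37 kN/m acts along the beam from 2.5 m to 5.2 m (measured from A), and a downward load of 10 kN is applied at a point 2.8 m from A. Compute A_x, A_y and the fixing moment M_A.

Resultant of the distributed load: 13.37 × 2.7 = 36.099 kN at 3.85 m from A.
ΣF_x = 0: A_x = 0.
ΣF_y = 0: A_y − 13.37·2.7 − 10 = 0 → A_y = 46.10 kN.
ΣM about A: M_A − (13.37·2.7)·3.85 − 10·2.8 = 0 → M_A = 167.0 kN·m.

A_x = 0, A_y = 46.10 kN, M_A = 167.0 kN·m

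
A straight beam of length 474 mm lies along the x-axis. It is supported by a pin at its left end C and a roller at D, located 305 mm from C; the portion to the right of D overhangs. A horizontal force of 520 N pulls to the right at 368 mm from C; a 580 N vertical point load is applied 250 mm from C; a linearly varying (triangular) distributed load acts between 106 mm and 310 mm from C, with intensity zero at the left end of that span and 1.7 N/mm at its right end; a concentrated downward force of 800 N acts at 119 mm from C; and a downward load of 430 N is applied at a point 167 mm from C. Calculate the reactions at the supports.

Resultant of the triangular load: ½ × 1.7 × 204 = 173.4 N, acting at 242 mm from C (one-third of the span from the peak).
ΣM about C: D_y·305 − 580·250 − (½·1.7·204)·242 − 800·119 − 430·167 = 0 → D_y = 353972.8/305 = 1160.57 ≈ 1161 N.
ΣF_y = 0: C_y + 1160.57 − 580 − ½·1.7·204 − 800 − 430 = 0 → C_y = 822.8 N.
ΣF_x = 0: C_x + 520 = 0 → C_x = -520.0 N.

C_x = -520.0 N, C_y = 822.8 N, D_y = 1161 N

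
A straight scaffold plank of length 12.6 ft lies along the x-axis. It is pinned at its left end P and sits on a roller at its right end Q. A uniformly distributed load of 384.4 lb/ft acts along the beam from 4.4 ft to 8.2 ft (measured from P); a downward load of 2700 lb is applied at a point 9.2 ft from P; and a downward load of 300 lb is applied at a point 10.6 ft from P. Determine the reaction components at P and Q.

Resultant of the distributed load: 384.4 × 3.8 = 1460.72 lb at 6.3 ft from P.
Taking moments about P: Q_y·12.6 − (384.4·3.8)·6.3 − 2700·9.2 − 300·10.6 = 0 → Q_y = 37222.536/12.6 = 2954.17 ≈ 2954 lb.
ΣF_y = 0: P_y + 2954.17 − 384.4·3.8 − 2700 − 300 = 0 → P_y = 1507 lb.
ΣF_x = 0: no horizontal applied forces, so P_x = 0.

P_x = 0, P_y = 1507 lb, Q_y = 2954 lb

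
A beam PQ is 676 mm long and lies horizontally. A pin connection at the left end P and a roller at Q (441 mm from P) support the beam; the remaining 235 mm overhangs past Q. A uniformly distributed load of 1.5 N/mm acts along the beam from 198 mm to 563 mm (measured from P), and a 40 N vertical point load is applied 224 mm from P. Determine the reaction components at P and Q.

P_x = 0, P_y = 94.79 N, Q_y = 492.7 N

Resultant of the distributed load: 1.5 × 365 = 547.5 N at 380.5 mm from P.
Moments about P: Q_y·441 − (1.5·365)·380.5 − 40·224 = 0 → Q_y = 217283.75/441 = 492.707 ≈ 492.7 N.
ΣF_y = 0: P_y + 492.707 − 1.5·365 − 40 = 0 → P_y = 94.79 N.
ΣF_x = 0: no horizontal applied forces, so P_x = 0.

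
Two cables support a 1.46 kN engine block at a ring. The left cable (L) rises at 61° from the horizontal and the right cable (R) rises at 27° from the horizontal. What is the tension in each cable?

ΣF_x = 0: −T_L·cos61° + T_R·cos27° = 0 → T_R = 0.544115·T_L.
ΣF_y = 0: T_L·sin61° + T_R·sin27° = 1.46.
Substitute: T_L·(0.87462 + 0.544115·0.45399) = 1.46 → T_L = 1.30166 ≈ 1.302 kN.
Then T_R = 0.544115 × 1.30166 = 0.7083 kN.

T_L = 1.302 kN, T_R = 0.7083 kN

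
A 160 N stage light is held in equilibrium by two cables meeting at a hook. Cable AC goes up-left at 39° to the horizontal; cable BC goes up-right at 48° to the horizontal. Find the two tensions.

ΣF_x = 0: −T_AC·cos39° + T_BC·cos48° = 0 → T_BC = 1.16143·T_AC.
ΣF_y = 0: T_AC·sin39° + T_BC·sin48° = 160.
Substitute: T_AC·(0.62932 + 1.16143·0.743145) = 160 → T_AC = 107.208 ≈ 107.2 N.
Then T_BC = 1.16143 × 107.208 = 124.5 N.

T_AC = 107.2 N, T_BC = 124.5 N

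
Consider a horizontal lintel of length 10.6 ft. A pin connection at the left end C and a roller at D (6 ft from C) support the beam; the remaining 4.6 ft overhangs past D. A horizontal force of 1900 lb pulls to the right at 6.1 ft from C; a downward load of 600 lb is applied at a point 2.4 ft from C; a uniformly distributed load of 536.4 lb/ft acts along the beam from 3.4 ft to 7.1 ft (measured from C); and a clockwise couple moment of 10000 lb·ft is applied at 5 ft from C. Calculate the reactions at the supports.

Resultant of the distributed load: 536.4 × 3.7 = 1984.68 lb at 5.25 ft from C.
ΣM about C: D_y·6 − 600·2.4 − (536.4·3.7)·5.25 − 10000 = 0 → D_y = 21859.57/6 = 3643.26 ≈ 3643 lb.
ΣF_y = 0: C_y + 3643.26 − 600 − 536.4·3.7 = 0 → C_y = -1059 lb.
ΣF_x = 0: C_x + 1900 = 0 → C_x = -1900 lb.

C_x = -1900 lb, C_y = -1059 lb, D_y = 3643 lb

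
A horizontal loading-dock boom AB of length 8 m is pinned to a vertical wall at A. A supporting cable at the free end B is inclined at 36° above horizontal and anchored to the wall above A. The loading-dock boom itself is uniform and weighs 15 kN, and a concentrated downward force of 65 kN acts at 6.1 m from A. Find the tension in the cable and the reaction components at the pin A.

ΣM about A: T·sin36°·8 − 15·4 − 65·6.1 = 0 → T = 456.5/(8·0.587785) = 97.0806 ≈ 97.08 kN.
ΣF_x = 0: A_x − T·cos36° = 0 → A_x = 97.0806 × 0.809017 = 78.54 kN.
ΣF_y = 0: A_y + T·sin36° − 15 − 65 = 0 → A_y = 80 − 97.0806 × 0.587785 = 22.94 kN.

T = 97.08 kN, A_x = 78.54 kN, A_y = 22.94 kN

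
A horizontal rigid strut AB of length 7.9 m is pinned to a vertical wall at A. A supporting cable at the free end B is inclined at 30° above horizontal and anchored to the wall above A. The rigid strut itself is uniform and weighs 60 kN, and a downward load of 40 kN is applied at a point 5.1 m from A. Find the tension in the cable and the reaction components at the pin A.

T = 111.6 kN, A_x = 96.69 kN, A_y = 44.18 kN

ΣM about A: T·sin30°·7.9 − 60·3.95 − 40·5.1 = 0 → T = 441/(7.9·0.5) = 111.646 ≈ 111.6 kN.
ΣF_x = 0: A_x − T·cos30° = 0 → A_x = 111.646 × 0.866025 = 96.69 kN.
ΣF_y = 0: A_y + T·sin30° − 60 − 40 = 0 → A_y = 100 − 111.646 × 0.5 = 44.18 kN.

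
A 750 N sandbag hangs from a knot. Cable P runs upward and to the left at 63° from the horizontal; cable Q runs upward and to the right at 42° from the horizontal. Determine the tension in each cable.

T_P = 577.0 N, T_Q = 352.5 N

ΣF_x = 0: −T_P·cos63° + T_Q·cos42° = 0 → T_Q = 0.610904·T_P.
ΣF_y = 0: T_P·sin63° + T_Q·sin42° = 750.
Substitute: T_P·(0.891007 + 0.610904·0.669131) = 750 → T_P = 577.02 ≈ 577.0 N.
Then T_Q = 0.610904 × 577.02 = 352.5 N.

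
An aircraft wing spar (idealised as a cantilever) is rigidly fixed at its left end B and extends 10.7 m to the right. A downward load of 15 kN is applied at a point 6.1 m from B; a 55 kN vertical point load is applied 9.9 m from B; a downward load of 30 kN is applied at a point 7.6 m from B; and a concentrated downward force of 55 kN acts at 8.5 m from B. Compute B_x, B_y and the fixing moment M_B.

B_x = 0, B_y = 155.0 kN, M_B = 1332 kN·m

ΣF_x = 0: B_x = 0.
ΣF_y = 0: B_y − 15 − 55 − 30 − 55 = 0 → B_y = 155.0 kN.
ΣM about B: M_B − 15·6.1 − 55·9.9 − 30·7.6 − 55·8.5 = 0 → M_B = 1332 kN·m.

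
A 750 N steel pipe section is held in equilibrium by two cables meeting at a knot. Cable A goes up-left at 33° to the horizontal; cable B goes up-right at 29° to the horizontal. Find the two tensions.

T_A = 742.9 N, T_B = 712.4 N

ΣF_x = 0: −T_A·cos33° + T_B·cos29° = 0 → T_B = 0.958897·T_A.
ΣF_y = 0: T_A·sin33° + T_B·sin29° = 750.
Substitute: T_A·(0.544639 + 0.958897·0.48481) = 750 → T_A = 742.926 ≈ 742.9 N.
Then T_B = 0.958897 × 742.926 = 712.4 N.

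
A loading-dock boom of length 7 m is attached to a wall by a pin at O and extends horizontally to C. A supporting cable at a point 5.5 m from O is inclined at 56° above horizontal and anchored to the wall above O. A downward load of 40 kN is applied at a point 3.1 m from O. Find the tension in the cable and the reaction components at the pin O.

ΣM about O: T·sin56°·5.5 − 40·3.1 = 0 → T = 124/(5.5·0.829038) = 27.1947 ≈ 27.19 kN.
ΣF_x = 0: O_x − T·cos56° = 0 → O_x = 27.1947 × 0.559193 = 15.21 kN.
ΣF_y = 0: O_y + T·sin56° − 40 = 0 → O_y = 40 − 27.1947 × 0.829038 = 17.45 kN.

T = 27.19 kN, O_x = 15.21 kN, O_y = 17.45 kN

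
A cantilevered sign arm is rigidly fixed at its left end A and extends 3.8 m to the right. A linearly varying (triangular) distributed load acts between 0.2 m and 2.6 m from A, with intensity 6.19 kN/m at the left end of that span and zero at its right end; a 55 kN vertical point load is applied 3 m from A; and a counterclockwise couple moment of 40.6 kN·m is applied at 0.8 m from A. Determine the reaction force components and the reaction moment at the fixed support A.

A_x = 0, A_y = 62.43 kN, M_A = 131.8 kN·m

Resultant of the triangular load: ½ × 6.19 × 2.4 = 7.428 kN, acting at 1 m from A (one-third of the span from the peak).
ΣF_x = 0: A_x = 0.
ΣF_y = 0: A_y − ½·6.19·2.4 − 55 = 0 → A_y = 62.43 kN.
ΣM about A: M_A − (½·6.19·2.4)·1 − 55·3 + 40.6 = 0 → M_A = 131.8 kN·m.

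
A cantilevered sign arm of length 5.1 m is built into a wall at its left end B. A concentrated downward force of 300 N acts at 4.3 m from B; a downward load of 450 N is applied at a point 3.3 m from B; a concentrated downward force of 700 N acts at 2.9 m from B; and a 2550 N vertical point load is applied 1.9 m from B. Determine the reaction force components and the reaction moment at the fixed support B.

B_x = 0, B_y = 4000 N, M_B = 9650 N·m

ΣF_x = 0: B_x = 0.
ΣF_y = 0: B_y − 300 − 450 − 700 − 2550 = 0 → B_y = 4000 N.
ΣM about B: M_B − 300·4.3 − 450·3.3 − 700·2.9 − 2550·1.9 = 0 → M_B = 9650 N·m.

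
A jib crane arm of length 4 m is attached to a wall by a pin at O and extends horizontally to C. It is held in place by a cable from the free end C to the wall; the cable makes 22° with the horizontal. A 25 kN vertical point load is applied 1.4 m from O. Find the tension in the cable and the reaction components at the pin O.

ΣM about O: T·sin22°·4 − 25·1.4 = 0 → T = 35/(4·0.374607) = 23.3578 ≈ 23.36 kN.
ΣF_x = 0: O_x − T·cos22° = 0 → O_x = 23.3578 × 0.927184 = 21.66 kN.
ΣF_y = 0: O_y + T·sin22° − 25 = 0 → O_y = 25 − 23.3578 × 0.374607 = 16.25 kN.

T = 23.36 kN, O_x = 21.66 kN, O_y = 16.25 kN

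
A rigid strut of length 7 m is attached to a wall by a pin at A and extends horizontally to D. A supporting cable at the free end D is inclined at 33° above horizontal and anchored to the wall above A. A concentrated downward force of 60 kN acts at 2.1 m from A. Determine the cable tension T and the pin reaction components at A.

ΣM about A: T·sin33°·7 − 60·2.1 = 0 → T = 126/(7·0.544639) = 33.0494 ≈ 33.05 kN.
ΣF_x = 0: A_x − T·cos33° = 0 → A_x = 33.0494 × 0.838671 = 27.72 kN.
ΣF_y = 0: A_y + T·sin33° − 60 = 0 → A_y = 60 − 33.0494 × 0.544639 = 42.00 kN.

T = 33.05 kN, A_x = 27.72 kN, A_y = 42.00 kN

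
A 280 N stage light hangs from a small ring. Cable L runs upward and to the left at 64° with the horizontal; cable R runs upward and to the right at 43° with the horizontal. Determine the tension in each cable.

T_L = 214.1 N, T_R = 128.4 N

ΣF_x = 0: −T_L·cos64° + T_R·cos43° = 0 → T_R = 0.599397·T_L.
ΣF_y = 0: T_L·sin64° + T_R·sin43° = 280.
Substitute: T_L·(0.898794 + 0.599397·0.681998) = 280 → T_L = 214.136 ≈ 214.1 N.
Then T_R = 0.599397 × 214.136 = 128.4 N.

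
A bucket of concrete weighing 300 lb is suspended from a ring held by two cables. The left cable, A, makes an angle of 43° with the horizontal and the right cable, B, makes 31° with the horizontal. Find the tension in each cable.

ΣF_x = 0: −T_A·cos43° + T_B·cos31° = 0 → T_B = 0.853222·T_A.
ΣF_y = 0: T_A·sin43° + T_B·sin31° = 300.
Substitute: T_A·(0.681998 + 0.853222·0.515038) = 300 → T_A = 267.513 ≈ 267.5 lb.
Then T_B = 0.853222 × 267.513 = 228.2 lb.

T_A = 267.5 lb, T_B = 228.2 lb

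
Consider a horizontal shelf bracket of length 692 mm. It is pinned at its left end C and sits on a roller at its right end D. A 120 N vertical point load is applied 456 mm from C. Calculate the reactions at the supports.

C_x = 0, C_y = 40.92 N, D_y = 79.08 N

ΣM about C: D_y·692 − 120·456 = 0 → D_y = 54720/692 = 79.0751 ≈ 79.08 N.
ΣF_y = 0: C_y + 79.0751 − 120 = 0 → C_y = 40.92 N.
ΣF_x = 0: no horizontal applied forces, so C_x = 0.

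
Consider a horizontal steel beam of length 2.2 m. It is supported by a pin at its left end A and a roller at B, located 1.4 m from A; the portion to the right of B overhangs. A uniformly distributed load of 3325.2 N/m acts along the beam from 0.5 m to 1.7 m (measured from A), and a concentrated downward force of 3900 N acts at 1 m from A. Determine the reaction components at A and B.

Resultant of the distributed load: 3325.2 × 1.2 = 3990.24 N at 1.1 m from A.
ΣM about A: B_y·1.4 − (3325.2·1.2)·1.1 − 3900·1 = 0 → B_y = 8289.264/1.4 = 5920.9 ≈ 5921 N.
ΣF_y = 0: A_y + 5920.9 − 3325.2·1.2 − 3900 = 0 → A_y = 1969 N.
ΣF_x = 0: no horizontal applied forces, so A_x = 0.

A_x = 0, A_y = 1969 N, B_y = 5921 N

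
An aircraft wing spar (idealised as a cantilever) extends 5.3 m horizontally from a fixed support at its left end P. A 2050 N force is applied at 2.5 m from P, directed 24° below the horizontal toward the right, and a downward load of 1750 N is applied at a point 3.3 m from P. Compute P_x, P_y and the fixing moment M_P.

P_x = -1873 N, P_y = 2584 N, M_P = 7860 N·m

ΣF_x = 0: P_x + 2050·cos24° = 0 → P_x = -1873 N.
ΣF_y = 0: P_y − 2050·sin24° − 1750 = 0 → P_y = 2584 N.
ΣM about P: M_P − 2050·sin24°·2.5 − 1750·3.3 = 0 → M_P = 7860 N·m.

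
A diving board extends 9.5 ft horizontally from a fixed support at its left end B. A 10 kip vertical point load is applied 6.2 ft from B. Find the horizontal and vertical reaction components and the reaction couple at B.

ΣF_x = 0: B_x = 0.
ΣF_y = 0: B_y − 10 = 0 → B_y = 10.00 kip.
ΣM about B: M_B − 10·6.2 = 0 → M_B = 62.00 kip·ft.

B_x = 0, B_y = 10.00 kip, M_B = 62.00 kip·ft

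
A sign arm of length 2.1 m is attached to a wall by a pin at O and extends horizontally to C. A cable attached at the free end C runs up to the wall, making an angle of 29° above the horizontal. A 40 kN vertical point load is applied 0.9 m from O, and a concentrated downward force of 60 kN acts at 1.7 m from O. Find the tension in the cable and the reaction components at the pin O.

T = 135.5 kN, O_x = 118.6 kN, O_y = 34.29 kN

ΣM about O: T·sin29°·2.1 − 40·0.9 − 60·1.7 = 0 → T = 138/(2.1·0.48481) = 135.546 ≈ 135.5 kN.
ΣF_x = 0: O_x − T·cos29° = 0 → O_x = 135.546 × 0.87462 = 118.6 kN.
ΣF_y = 0: O_y + T·sin29° − 40 − 60 = 0 → O_y = 100 − 135.546 × 0.48481 = 34.29 kN.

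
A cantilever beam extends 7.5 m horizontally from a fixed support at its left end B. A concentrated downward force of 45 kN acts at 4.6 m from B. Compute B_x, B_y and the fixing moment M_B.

B_x = 0, B_y = 45.00 kN, M_B = 207.0 kN·m

ΣF_x = 0: B_x = 0.
ΣF_y = 0: B_y − 45 = 0 → B_y = 45.00 kN.
ΣM about B: M_B − 45·4.6 = 0 → M_B = 207.0 kN·m.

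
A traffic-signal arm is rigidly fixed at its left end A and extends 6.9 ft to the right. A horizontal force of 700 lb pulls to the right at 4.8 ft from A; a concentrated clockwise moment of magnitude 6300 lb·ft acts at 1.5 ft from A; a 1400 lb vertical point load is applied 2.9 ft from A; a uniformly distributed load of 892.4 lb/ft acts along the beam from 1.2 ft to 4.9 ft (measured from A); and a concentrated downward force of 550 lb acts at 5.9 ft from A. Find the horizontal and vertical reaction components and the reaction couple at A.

A_x = -700.0 lb, A_y = 5252 lb, M_A = 23680 lb·ft

Resultant of the distributed load: 892.4 × 3.7 = 3301.88 lb at 3.05 ft from A.
ΣF_x = 0: A_x + 700 = 0 → A_x = -700.0 lb.
ΣF_y = 0: A_y − 1400 − 892.4·3.7 − 550 = 0 → A_y = 5252 lb.
ΣM about A: M_A − 6300 − 1400·2.9 − (892.4·3.7)·3.05 − 550·5.9 = 0 → M_A = 23680 lb·ft.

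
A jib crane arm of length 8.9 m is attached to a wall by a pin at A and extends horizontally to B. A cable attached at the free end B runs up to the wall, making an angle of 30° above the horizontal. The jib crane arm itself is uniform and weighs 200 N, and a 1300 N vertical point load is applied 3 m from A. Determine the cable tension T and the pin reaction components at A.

T = 1076 N, A_x = 932.2 N, A_y = 961.8 N

ΣM about A: T·sin30°·8.9 − 200·4.45 − 1300·3 = 0 → T = 4790/(8.9·0.5) = 1076.4 ≈ 1076 N.
ΣF_x = 0: A_x − T·cos30° = 0 → A_x = 1076.4 × 0.866025 = 932.2 N.
ΣF_y = 0: A_y + T·sin30° − 200 − 1300 = 0 → A_y = 1500 − 1076.4 × 0.5 = 961.8 N.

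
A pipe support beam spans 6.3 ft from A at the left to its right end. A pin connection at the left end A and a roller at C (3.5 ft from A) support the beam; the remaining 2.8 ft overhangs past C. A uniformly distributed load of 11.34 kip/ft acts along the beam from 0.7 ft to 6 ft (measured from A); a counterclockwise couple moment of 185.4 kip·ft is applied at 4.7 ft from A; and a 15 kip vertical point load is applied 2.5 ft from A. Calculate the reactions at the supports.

Resultant of the distributed load: 11.34 × 5.3 = 60.102 kip at 3.35 ft from A.
Taking moments about A: C_y·3.5 − (11.34·5.3)·3.35 + 185.4 − 15·2.5 = 0 → C_y = 53.4417/3.5 = 15.2691 ≈ 15.27 kip.
ΣF_y = 0: A_y + 15.2691 − 11.34·5.3 − 15 = 0 → A_y = 59.83 kip.
ΣF_x = 0: no horizontal applied forces, so A_x = 0.

A_x = 0, A_y = 59.83 kip, C_y = 15.27 kip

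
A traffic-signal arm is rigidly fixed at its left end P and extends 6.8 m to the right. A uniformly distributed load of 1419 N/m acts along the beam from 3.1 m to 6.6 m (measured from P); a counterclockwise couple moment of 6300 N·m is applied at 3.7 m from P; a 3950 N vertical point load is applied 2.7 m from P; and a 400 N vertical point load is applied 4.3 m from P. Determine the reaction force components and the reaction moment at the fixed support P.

Resultant of the distributed load: 1419 × 3.5 = 4966.5 N at 4.85 m from P.
ΣF_x = 0: P_x = 0.
ΣF_y = 0: P_y − 1419·3.5 − 3950 − 400 = 0 → P_y = 9316 N.
ΣM about P: M_P − (1419·3.5)·4.85 + 6300 − 3950·2.7 − 400·4.3 = 0 → M_P = 30170 N·m.

P_x = 0, P_y = 9316 N, M_P = 30170 N·m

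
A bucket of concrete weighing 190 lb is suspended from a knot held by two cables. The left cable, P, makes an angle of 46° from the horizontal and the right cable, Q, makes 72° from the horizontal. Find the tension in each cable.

T_P = 66.50 lb, T_Q = 149.5 lb

ΣF_x = 0: −T_P·cos46° + T_Q·cos72° = 0 → T_Q = 2.24796·T_P.
ΣF_y = 0: T_P·sin46° + T_Q·sin72° = 190.
Substitute: T_P·(0.71934 + 2.24796·0.951057) = 190 → T_P = 66.4969 ≈ 66.50 lb.
Then T_Q = 2.24796 × 66.4969 = 149.5 lb.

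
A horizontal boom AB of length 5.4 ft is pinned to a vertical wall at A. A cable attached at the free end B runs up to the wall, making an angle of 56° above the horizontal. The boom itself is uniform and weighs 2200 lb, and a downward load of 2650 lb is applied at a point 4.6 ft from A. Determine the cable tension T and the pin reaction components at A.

ΣM about A: T·sin56°·5.4 − 2200·2.7 − 2650·4.6 = 0 → T = 18130/(5.4·0.829038) = 4049.76 ≈ 4050 lb.
ΣF_x = 0: A_x − T·cos56° = 0 → A_x = 4049.76 × 0.559193 = 2265 lb.
ΣF_y = 0: A_y + T·sin56° − 2200 − 2650 = 0 → A_y = 4850 − 4049.76 × 0.829038 = 1493 lb.

T = 4050 lb, A_x = 2265 lb, A_y = 1493 lb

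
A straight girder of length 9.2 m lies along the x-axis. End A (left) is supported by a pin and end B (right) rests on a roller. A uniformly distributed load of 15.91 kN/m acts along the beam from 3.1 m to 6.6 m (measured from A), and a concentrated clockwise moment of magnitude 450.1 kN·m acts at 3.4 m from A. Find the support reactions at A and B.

Resultant of the distributed load: 15.91 × 3.5 = 55.685 kN at 4.85 m from A.
Taking moments about A: B_y·9.2 − (15.91·3.5)·4.85 − 450.1 = 0 → B_y = 720.17225/9.2 = 78.2796 ≈ 78.28 kN.
ΣF_y = 0: A_y + 78.2796 − 15.91·3.5 = 0 → A_y = -22.59 kN.
ΣF_x = 0: no horizontal applied forces, so A_x = 0.

A_x = 0, A_y = -22.59 kN, B_y = 78.28 kN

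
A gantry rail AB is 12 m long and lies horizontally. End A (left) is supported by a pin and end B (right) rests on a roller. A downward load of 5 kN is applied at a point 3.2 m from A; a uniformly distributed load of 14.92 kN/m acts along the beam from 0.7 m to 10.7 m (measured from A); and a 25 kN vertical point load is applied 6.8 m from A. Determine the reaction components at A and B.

Resultant of the distributed load: 14.92 × 10 = 149.2 kN at 5.7 m from A.
Taking moments about A: B_y·12 − 5·3.2 − (14.92·10)·5.7 − 25·6.8 = 0 → B_y = 1036.44/12 = 86.37 kN.
ΣF_y = 0: A_y + 86.37 − 5 − 14.92·10 − 25 = 0 → A_y = 92.83 kN.
ΣF_x = 0: no horizontal applied forces, so A_x = 0.

A_x = 0, A_y = 92.83 kN, B_y = 86.37 kN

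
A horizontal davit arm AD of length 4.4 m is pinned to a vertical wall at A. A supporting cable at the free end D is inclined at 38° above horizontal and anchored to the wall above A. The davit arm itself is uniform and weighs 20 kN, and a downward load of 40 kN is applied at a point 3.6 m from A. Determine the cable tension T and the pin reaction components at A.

T = 69.40 kN, A_x = 54.69 kN, A_y = 17.27 kN

ΣM about A: T·sin38°·4.4 − 20·2.2 − 40·3.6 = 0 → T = 188/(4.4·0.615661) = 69.4006 ≈ 69.40 kN.
ΣF_x = 0: A_x − T·cos38° = 0 → A_x = 69.4006 × 0.788011 = 54.69 kN.
ΣF_y = 0: A_y + T·sin38° − 20 − 40 = 0 → A_y = 60 − 69.4006 × 0.615661 = 17.27 kN.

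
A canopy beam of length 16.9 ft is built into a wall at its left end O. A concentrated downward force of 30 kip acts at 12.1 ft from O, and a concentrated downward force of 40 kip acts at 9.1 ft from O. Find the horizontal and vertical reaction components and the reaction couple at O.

ΣF_x = 0: O_x = 0.
ΣF_y = 0: O_y − 30 − 40 = 0 → O_y = 70.00 kip.
ΣM about O: M_O − 30·12.1 − 40·9.1 = 0 → M_O = 727.0 kip·ft.

O_x = 0, O_y = 70.00 kip, M_O = 727.0 kip·ft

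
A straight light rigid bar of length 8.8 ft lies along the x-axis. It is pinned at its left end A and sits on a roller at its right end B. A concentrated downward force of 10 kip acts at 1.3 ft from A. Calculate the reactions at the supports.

A_x = 0, A_y = 8.523 kip, B_y = 1.477 kip

Taking moments about A: B_y·8.8 − 10·1.3 = 0 → B_y = 13/8.8 = 1.47727 ≈ 1.477 kip.
ΣF_y = 0: A_y + 1.47727 − 10 = 0 → A_y = 8.523 kip.
ΣF_x = 0: no horizontal applied forces, so A_x = 0.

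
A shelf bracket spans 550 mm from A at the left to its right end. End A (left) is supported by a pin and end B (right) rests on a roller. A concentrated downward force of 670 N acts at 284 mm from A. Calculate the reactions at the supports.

ΣM about A: B_y·550 − 670·284 = 0 → B_y = 190280/550 = 345.964 ≈ 346.0 N.
ΣF_y = 0: A_y + 345.964 − 670 = 0 → A_y = 324.0 N.
ΣF_x = 0: no horizontal applied forces, so A_x = 0.

A_x = 0, A_y = 324.0 N, B_y = 346.0 N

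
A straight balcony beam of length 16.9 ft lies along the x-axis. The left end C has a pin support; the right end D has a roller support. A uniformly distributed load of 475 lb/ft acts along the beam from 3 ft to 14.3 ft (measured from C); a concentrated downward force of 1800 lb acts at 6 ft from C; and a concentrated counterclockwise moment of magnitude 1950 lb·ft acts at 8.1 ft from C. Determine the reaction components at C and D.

Resultant of the distributed load: 475 × 11.3 = 5367.5 lb at 8.65 ft from C.
Taking moments about C: D_y·16.9 − (475·11.3)·8.65 − 1800·6 + 1950 = 0 → D_y = 55278.875/16.9 = 3270.94 ≈ 3271 lb.
ΣF_y = 0: C_y + 3270.94 − 475·11.3 − 1800 = 0 → C_y = 3897 lb.
ΣF_x = 0: no horizontal applied forces, so C_x = 0.

C_x = 0, C_y = 3897 lb, D_y = 3271 lb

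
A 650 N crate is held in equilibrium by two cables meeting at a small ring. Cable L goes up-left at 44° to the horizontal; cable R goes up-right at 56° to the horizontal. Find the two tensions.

T_L = 369.1 N, T_R = 474.8 N

ΣF_x = 0: −T_L·cos44° + T_R·cos56° = 0 → T_R = 1.28639·T_L.
ΣF_y = 0: T_L·sin44° + T_R·sin56° = 650.
Substitute: T_L·(0.694658 + 1.28639·0.829038) = 650 → T_L = 369.082 ≈ 369.1 N.
Then T_R = 1.28639 × 369.082 = 474.8 N.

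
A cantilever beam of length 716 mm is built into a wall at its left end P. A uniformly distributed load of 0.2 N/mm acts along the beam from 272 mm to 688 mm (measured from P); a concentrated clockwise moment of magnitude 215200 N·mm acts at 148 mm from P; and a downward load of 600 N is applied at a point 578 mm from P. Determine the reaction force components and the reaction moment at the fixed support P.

P_x = 0, P_y = 683.2 N, M_P = 601900 N·mm

Resultant of the distributed load: 0.2 × 416 = 83.2 N at 480 mm from P.
ΣF_x = 0: P_x = 0.
ΣF_y = 0: P_y − 0.2·416 − 600 = 0 → P_y = 683.2 N.
ΣM about P: M_P − (0.2·416)·480 − 215200 − 600·578 = 0 → M_P = 601900 N·mm.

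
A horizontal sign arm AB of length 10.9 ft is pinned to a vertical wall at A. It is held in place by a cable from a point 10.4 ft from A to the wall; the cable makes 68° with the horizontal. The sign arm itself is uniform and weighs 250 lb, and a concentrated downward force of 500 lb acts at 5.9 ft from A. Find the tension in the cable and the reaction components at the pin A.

T = 447.2 lb, A_x = 167.5 lb, A_y = 335.3 lb

ΣM about A: T·sin68°·10.4 − 250·5.45 − 500·5.9 = 0 → T = 4312.5/(10.4·0.927184) = 447.229 ≈ 447.2 lb.
ΣF_x = 0: A_x − T·cos68° = 0 → A_x = 447.229 × 0.374607 = 167.5 lb.
ΣF_y = 0: A_y + T·sin68° − 250 − 500 = 0 → A_y = 750 − 447.229 × 0.927184 = 335.3 lb.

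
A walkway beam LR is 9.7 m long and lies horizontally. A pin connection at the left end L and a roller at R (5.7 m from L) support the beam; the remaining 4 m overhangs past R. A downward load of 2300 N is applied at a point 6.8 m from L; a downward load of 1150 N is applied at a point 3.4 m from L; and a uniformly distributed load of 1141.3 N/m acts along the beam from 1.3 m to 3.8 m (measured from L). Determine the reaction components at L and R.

Resultant of the distributed load: 1141.3 × 2.5 = 2853.25 N at 2.55 m from L.
Taking moments about L: R_y·5.7 − 2300·6.8 − 1150·3.4 − (1141.3·2.5)·2.55 = 0 → R_y = 26825.7875/5.7 = 4706.28 ≈ 4706 N.
ΣF_y = 0: L_y + 4706.28 − 2300 − 1150 − 1141.3·2.5 = 0 → L_y = 1597 N.
ΣF_x = 0: no horizontal applied forces, so L_x = 0.

L_x = 0, L_y = 1597 N, R_y = 4706 N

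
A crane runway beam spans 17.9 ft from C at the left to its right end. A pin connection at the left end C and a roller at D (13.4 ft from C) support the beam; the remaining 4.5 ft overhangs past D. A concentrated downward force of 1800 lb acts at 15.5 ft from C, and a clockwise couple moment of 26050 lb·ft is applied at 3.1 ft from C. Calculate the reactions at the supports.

Moments about C: D_y·13.4 − 1800·15.5 − 26050 = 0 → D_y = 53950/13.4 = 4026.12 ≈ 4026 lb.
ΣF_y = 0: C_y + 4026.12 − 1800 = 0 → C_y = -2226 lb.
ΣF_x = 0: no horizontal applied forces, so C_x = 0.

C_x = 0, C_y = -2226 lb, D_y = 4026 lb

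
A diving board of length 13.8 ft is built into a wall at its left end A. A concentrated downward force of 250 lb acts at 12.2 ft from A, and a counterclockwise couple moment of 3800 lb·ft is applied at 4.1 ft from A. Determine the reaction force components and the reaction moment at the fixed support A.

ΣF_x = 0: A_x = 0.
ΣF_y = 0: A_y − 250 = 0 → A_y = 250.0 lb.
ΣM about A: M_A − 250·12.2 + 3800 = 0 → M_A = -750.0 lb·ft.

A_x = 0, A_y = 250.0 lb, M_A = -750.0 lb·ft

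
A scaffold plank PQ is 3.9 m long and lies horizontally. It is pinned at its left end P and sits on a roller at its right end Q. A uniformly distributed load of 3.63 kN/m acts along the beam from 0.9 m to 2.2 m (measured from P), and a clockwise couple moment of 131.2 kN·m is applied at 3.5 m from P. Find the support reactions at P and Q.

P_x = 0, P_y = -30.80 kN, Q_y = 35.52 kN

Resultant of the distributed load: 3.63 × 1.3 = 4.719 kN at 1.55 m from P.
Taking moments about P: Q_y·3.9 − (3.63·1.3)·1.55 − 131.2 = 0 → Q_y = 138.51445/3.9 = 35.5165 ≈ 35.52 kN.
ΣF_y = 0: P_y + 35.5165 − 3.63·1.3 = 0 → P_y = -30.80 kN.
ΣF_x = 0: no horizontal applied forces, so P_x = 0.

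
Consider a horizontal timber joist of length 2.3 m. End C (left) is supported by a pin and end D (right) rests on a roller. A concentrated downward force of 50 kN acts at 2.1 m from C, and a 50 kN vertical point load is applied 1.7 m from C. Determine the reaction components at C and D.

ΣM about C: D_y·2.3 − 50·2.1 − 50·1.7 = 0 → D_y = 190/2.3 = 82.6087 ≈ 82.61 kN.
ΣF_y = 0: C_y + 82.6087 − 50 − 50 = 0 → C_y = 17.39 kN.
ΣF_x = 0: no horizontal applied forces, so C_x = 0.

C_x = 0, C_y = 17.39 kN, D_y = 82.61 kN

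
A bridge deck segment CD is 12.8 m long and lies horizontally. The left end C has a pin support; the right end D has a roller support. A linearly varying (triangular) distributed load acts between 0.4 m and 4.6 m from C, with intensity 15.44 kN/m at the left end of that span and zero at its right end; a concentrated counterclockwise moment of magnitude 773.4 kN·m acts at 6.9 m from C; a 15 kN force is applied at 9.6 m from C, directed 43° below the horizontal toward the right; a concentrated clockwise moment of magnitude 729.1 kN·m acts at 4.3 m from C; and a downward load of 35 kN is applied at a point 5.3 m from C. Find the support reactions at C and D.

Resultant of the triangular load: ½ × 15.44 × 4.2 = 32.424 kN, acting at 1.8 m from C (one-third of the span from the peak).
Taking moments about C: D_y·12.8 − (½·15.44·4.2)·1.8 + 773.4 − 15·sin43°·9.6 − 729.1 − 35·5.3 = 0 → D_y = 297.771/12.8 = 23.2634 ≈ 23.26 kN.
ΣF_y = 0: C_y + 23.2634 − ½·15.44·4.2 − 15·sin43° − 35 = 0 → C_y = 54.39 kN.
ΣF_x = 0: C_x + 15·cos43° = 0 → C_x = -10.97 kN.

C_x = -10.97 kN, C_y = 54.39 kN, D_y = 23.26 kN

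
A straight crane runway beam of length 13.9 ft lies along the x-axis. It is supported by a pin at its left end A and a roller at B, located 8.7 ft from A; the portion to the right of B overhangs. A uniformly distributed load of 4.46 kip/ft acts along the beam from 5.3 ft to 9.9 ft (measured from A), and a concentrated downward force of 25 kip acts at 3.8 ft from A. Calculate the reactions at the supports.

A_x = 0, A_y = 16.67 kip, B_y = 28.84 kip

Resultant of the distributed load: 4.46 × 4.6 = 20.516 kip at 7.6 ft from A.
ΣM about A: B_y·8.7 − (4.46·4.6)·7.6 − 25·3.8 = 0 → B_y = 250.9216/8.7 = 28.8416 ≈ 28.84 kip.
ΣF_y = 0: A_y + 28.8416 − 4.46·4.6 − 25 = 0 → A_y = 16.67 kip.
ΣF_x = 0: no horizontal applied forces, so A_x = 0.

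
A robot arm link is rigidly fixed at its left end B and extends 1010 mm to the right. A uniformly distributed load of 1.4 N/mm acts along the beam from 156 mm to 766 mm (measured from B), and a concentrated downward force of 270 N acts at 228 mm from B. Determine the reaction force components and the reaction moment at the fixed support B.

B_x = 0, B_y = 1124 N, M_B = 455300 N·mm

Resultant of the distributed load: 1.4 × 610 = 854 N at 461 mm from B.
ΣF_x = 0: B_x = 0.
ΣF_y = 0: B_y − 1.4·610 − 270 = 0 → B_y = 1124 N.
ΣM about B: M_B − (1.4·610)·461 − 270·228 = 0 → M_B = 455300 N·mm.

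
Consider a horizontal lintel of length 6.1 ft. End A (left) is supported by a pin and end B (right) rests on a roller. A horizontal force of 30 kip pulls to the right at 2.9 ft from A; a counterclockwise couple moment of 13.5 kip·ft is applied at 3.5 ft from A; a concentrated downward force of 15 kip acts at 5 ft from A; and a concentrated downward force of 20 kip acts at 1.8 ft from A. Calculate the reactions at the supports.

A_x = -30.00 kip, A_y = 19.02 kip, B_y = 15.98 kip

Moments about A: B_y·6.1 + 13.5 − 15·5 − 20·1.8 = 0 → B_y = 97.5/6.1 = 15.9836 ≈ 15.98 kip.
ΣF_y = 0: A_y + 15.9836 − 15 − 20 = 0 → A_y = 19.02 kip.
ΣF_x = 0: A_x + 30 = 0 → A_x = -30.00 kip.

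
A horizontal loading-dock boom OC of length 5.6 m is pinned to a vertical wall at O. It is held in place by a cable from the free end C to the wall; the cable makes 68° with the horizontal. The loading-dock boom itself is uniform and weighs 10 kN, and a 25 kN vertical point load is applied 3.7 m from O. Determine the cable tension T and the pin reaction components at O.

ΣM about O: T·sin68°·5.6 − 10·2.8 − 25·3.7 = 0 → T = 120.5/(5.6·0.927184) = 23.2078 ≈ 23.21 kN.
ΣF_x = 0: O_x − T·cos68° = 0 → O_x = 23.2078 × 0.374607 = 8.694 kN.
ΣF_y = 0: O_y + T·sin68° − 10 − 25 = 0 → O_y = 35 − 23.2078 × 0.927184 = 13.48 kN.

T = 23.21 kN, O_x = 8.694 kN, O_y = 13.48 kN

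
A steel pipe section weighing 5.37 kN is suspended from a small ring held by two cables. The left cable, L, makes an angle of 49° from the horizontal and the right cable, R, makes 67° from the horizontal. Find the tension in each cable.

T_L = 2.334 kN, T_R = 3.920 kN

ΣF_x = 0: −T_L·cos49° + T_R·cos67° = 0 → T_R = 1.67905·T_L.
ΣF_y = 0: T_L·sin49° + T_R·sin67° = 5.37.
Substitute: T_L·(0.75471 + 1.67905·0.920505) = 5.37 → T_L = 2.33449 ≈ 2.334 kN.
Then T_R = 1.67905 × 2.33449 = 3.920 kN.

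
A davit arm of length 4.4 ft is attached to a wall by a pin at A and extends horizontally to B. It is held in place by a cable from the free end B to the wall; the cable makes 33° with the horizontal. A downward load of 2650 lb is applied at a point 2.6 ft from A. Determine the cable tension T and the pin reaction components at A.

T = 2875 lb, A_x = 2411 lb, A_y = 1084 lb

ΣM about A: T·sin33°·4.4 − 2650·2.6 = 0 → T = 6890/(4.4·0.544639) = 2875.13 ≈ 2875 lb.
ΣF_x = 0: A_x − T·cos33° = 0 → A_x = 2875.13 × 0.838671 = 2411 lb.
ΣF_y = 0: A_y + T·sin33° − 2650 = 0 → A_y = 2650 − 2875.13 × 0.544639 = 1084 lb.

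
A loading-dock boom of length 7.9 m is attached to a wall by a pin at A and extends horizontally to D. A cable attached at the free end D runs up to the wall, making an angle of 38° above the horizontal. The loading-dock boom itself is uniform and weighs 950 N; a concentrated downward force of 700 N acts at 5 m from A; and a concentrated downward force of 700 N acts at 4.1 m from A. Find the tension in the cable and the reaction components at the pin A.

ΣM about A: T·sin38°·7.9 − 950·3.95 − 700·5 − 700·4.1 = 0 → T = 10122.5/(7.9·0.615661) = 2081.23 ≈ 2081 N.
ΣF_x = 0: A_x − T·cos38° = 0 → A_x = 2081.23 × 0.788011 = 1640 N.
ΣF_y = 0: A_y + T·sin38° − 950 − 700 − 700 = 0 → A_y = 2350 − 2081.23 × 0.615661 = 1069 N.

T = 2081 N, A_x = 1640 N, A_y = 1069 N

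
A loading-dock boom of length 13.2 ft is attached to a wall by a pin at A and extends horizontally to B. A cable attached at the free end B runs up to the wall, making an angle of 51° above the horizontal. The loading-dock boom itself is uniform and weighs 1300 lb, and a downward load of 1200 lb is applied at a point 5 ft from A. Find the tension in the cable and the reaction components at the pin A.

T = 1421 lb, A_x = 894.4 lb, A_y = 1395 lb

ΣM about A: T·sin51°·13.2 − 1300·6.6 − 1200·5 = 0 → T = 14580/(13.2·0.777146) = 1421.28 ≈ 1421 lb.
ΣF_x = 0: A_x − T·cos51° = 0 → A_x = 1421.28 × 0.62932 = 894.4 lb.
ΣF_y = 0: A_y + T·sin51° − 1300 − 1200 = 0 → A_y = 2500 − 1421.28 × 0.777146 = 1395 lb.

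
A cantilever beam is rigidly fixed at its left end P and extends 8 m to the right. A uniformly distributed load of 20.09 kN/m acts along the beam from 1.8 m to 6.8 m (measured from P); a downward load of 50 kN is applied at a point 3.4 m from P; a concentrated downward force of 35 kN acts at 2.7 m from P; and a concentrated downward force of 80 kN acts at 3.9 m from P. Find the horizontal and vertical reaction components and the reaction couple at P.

Resultant of the distributed load: 20.09 × 5 = 100.45 kN at 4.3 m from P.
ΣF_x = 0: P_x = 0.
ΣF_y = 0: P_y − 20.09·5 − 50 − 35 − 80 = 0 → P_y = 265.4 kN.
ΣM about P: M_P − (20.09·5)·4.3 − 50·3.4 − 35·2.7 − 80·3.9 = 0 → M_P = 1008 kN·m.

P_x = 0, P_y = 265.4 kN, M_P = 1008 kN·m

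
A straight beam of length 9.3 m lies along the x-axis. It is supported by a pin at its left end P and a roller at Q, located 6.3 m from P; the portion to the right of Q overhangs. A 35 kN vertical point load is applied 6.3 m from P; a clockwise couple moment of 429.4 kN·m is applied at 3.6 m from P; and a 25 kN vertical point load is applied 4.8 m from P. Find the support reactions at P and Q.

P_x = 0, P_y = -62.21 kN, Q_y = 122.2 kN

ΣM about P: Q_y·6.3 − 35·6.3 − 429.4 − 25·4.8 = 0 → Q_y = 769.9/6.3 = 122.206 ≈ 122.2 kN.
ΣF_y = 0: P_y + 122.206 − 35 − 25 = 0 → P_y = -62.21 kN.
ΣF_x = 0: no horizontal applied forces, so P_x = 0.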